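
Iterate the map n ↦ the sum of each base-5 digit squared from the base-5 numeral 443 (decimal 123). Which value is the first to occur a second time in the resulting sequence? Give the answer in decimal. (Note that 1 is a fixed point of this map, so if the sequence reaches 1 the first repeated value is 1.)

123 = (4,4,3)_5 → 41
41 = (1,3,1)_5 → 11
11 = (2,1)_5 → 5
5 = (1,0)_5 → 1  — reached the fixed point 1.
1 → 1, so 1 is the first repeated value.

1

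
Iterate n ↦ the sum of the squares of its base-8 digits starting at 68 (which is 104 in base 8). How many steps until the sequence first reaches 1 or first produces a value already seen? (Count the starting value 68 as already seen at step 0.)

5

68 = (1,0,4)_8 → 1² + 0² + 4² = 1 + 0 + 16 = 17
17 = (2,1)_8 → 2² + 1² = 4 + 1 = 5
5 = (5)_8 → 5² = 25
25 = (3,1)_8 → 3² + 1² = 9 + 1 = 10
10 = (1,2)_8 → 1² + 2² = 1 + 4 = 5  — 5 repeats.
That took 5 steps.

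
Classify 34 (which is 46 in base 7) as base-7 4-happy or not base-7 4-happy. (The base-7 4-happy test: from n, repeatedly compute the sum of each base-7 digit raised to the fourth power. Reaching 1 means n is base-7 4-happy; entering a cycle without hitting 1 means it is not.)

34 = (4,6)_7 → 4⁴ + 6⁴ = 1552
1552 = (4,3,4,5)_7 → 4⁴ + 3⁴ + 4⁴ + 5⁴ = 1218
1218 = (3,3,6,0)_7 → 3⁴ + 3⁴ + 6⁴ + 0⁴ = 1458
1458 = (4,1,5,2)_7 → 4⁴ + 1⁴ + 5⁴ + 2⁴ = 898
898 = (2,4,2,2)_7 → 2⁴ + 4⁴ + 2⁴ + 2⁴ = 304
304 = (6,1,3)_7 → 6⁴ + 1⁴ + 3⁴ = 1378
1378 = (4,0,0,6)_7 → 4⁴ + 0⁴ + 0⁴ + 6⁴ = 1552  — 1552 already seen; the sequence cycles without reaching 1.

not base-7 4-happy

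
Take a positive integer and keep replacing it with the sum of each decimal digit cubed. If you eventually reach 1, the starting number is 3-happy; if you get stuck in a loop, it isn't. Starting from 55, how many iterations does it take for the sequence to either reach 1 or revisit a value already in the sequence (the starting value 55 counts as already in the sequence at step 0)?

55 → 250
250 → 133
133 → 55  — 55 repeats.
That took 3 steps.

3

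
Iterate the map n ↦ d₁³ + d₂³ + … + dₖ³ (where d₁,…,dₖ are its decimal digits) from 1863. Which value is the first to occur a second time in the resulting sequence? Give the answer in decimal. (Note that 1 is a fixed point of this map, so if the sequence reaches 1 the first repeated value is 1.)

153

1863 → 756
756 → 684
684 → 792
792 → 1080
1080 → 513
513 → 153
153 → 153  — 153 already appeared earlier.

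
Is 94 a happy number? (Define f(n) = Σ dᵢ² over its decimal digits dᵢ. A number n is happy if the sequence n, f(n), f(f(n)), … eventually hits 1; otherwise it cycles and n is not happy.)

94 → 9² + 4² = 81 + 16 = 97
97 → 9² + 7² = 81 + 49 = 130
130 → 1² + 3² + 0² = 1 + 9 + 0 = 10
10 → 1² + 0² = 1 + 0 = 1  — reached 1.

happy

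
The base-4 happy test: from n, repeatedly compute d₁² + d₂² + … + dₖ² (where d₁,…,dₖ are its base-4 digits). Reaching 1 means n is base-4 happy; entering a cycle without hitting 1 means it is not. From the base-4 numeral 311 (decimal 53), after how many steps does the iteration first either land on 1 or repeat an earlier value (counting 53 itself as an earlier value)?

6

53 = (3,1,1)_4 → 3² + 1² + 1² = 11
11 = (2,3)_4 → 2² + 3² = 13
13 = (3,1)_4 → 3² + 1² = 10
10 = (2,2)_4 → 2² + 2² = 8
8 = (2,0)_4 → 2² + 0² = 4
4 = (1,0)_4 → 1² + 0² = 1  — reached 1.
That took 6 steps.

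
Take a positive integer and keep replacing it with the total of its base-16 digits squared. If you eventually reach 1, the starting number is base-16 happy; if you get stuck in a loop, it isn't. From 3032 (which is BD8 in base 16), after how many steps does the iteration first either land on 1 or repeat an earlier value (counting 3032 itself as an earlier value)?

9

3032 = (11,13,8)_16 → 11² + 13² + 8² = 121 + 169 + 64 = 354
354 = (1,6,2)_16 → 1² + 6² + 2² = 1 + 36 + 4 = 41
41 = (2,9)_16 → 2² + 9² = 4 + 81 = 85
85 = (5,5)_16 → 5² + 5² = 25 + 25 = 50
50 = (3,2)_16 → 3² + 2² = 9 + 4 = 13
13 = (13)_16 → 13² = 169
169 = (10,9)_16 → 10² + 9² = 100 + 81 = 181
181 = (11,5)_16 → 11² + 5² = 121 + 25 = 146
146 = (9,2)_16 → 9² + 2² = 81 + 4 = 85  — 85 repeats.
That took 9 steps.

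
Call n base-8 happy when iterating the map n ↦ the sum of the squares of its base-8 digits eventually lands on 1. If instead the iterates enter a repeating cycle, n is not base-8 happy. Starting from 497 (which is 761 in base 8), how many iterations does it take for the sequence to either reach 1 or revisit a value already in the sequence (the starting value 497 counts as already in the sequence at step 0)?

497 = (7,6,1)_8 → 7² + 6² + 1² = 49 + 36 + 1 = 86
86 = (1,2,6)_8 → 1² + 2² + 6² = 1 + 4 + 36 = 41
41 = (5,1)_8 → 5² + 1² = 25 + 1 = 26
26 = (3,2)_8 → 3² + 2² = 9 + 4 = 13
13 = (1,5)_8 → 1² + 5² = 1 + 25 = 26  — 26 repeats.
That took 5 steps.

5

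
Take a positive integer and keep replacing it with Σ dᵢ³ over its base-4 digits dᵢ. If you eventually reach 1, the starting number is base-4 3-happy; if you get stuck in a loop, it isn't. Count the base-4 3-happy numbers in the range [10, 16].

2

10: 10 → 16 → 1  — base-4 3-happy
11: 11 → 35 → 35  — not base-4 3-happy
12: 12 → 27 → 36 → 9 → 9  — not base-4 3-happy
13: 13 → 28 → 28  — not base-4 3-happy
14: 14 → 35 → 35  — not base-4 3-happy
15: 15 → 54 → 36 → 9 → 9  — not base-4 3-happy
16: 16 → 1  — base-4 3-happy
base-4 3-happy: 10, 16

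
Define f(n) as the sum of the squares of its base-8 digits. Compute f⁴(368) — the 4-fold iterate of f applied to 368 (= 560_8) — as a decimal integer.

368 = (5,6,0)_8 → 61
61 = (7,5)_8 → 74
74 = (1,1,2)_8 → 6
6 = (6)_8 → 36

36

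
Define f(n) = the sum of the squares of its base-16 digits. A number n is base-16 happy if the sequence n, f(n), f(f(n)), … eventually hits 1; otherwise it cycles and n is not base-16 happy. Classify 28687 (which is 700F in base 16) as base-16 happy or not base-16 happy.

28687 = (7,0,0,15)_16 → 274
274 = (1,1,2)_16 → 6
6 = (6)_16 → 36
36 = (2,4)_16 → 20
20 = (1,4)_16 → 17
17 = (1,1)_16 → 2
2 = (2)_16 → 4
4 = (4)_16 → 16
16 = (1,0)_16 → 1  — reached 1.

base-16 happy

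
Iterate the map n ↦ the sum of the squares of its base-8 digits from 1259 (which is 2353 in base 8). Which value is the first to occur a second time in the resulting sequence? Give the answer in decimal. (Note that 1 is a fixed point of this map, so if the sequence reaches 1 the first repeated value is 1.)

16

1259 = (2,3,5,3)_8 → 2² + 3² + 5² + 3² = 47
47 = (5,7)_8 → 5² + 7² = 74
74 = (1,1,2)_8 → 1² + 1² + 2² = 6
6 = (6)_8 → 6² = 36
36 = (4,4)_8 → 4² + 4² = 32
32 = (4,0)_8 → 4² + 0² = 16
16 = (2,0)_8 → 2² + 0² = 4
4 = (4)_8 → 4² = 16  — 16 already appeared earlier.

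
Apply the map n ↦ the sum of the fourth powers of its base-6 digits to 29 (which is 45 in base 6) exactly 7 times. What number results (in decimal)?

609

29 = (4,5)_6 → 4⁴ + 5⁴ = 881
881 = (4,0,2,5)_6 → 4⁴ + 0⁴ + 2⁴ + 5⁴ = 897
897 = (4,0,5,3)_6 → 4⁴ + 0⁴ + 5⁴ + 3⁴ = 962
962 = (4,2,4,2)_6 → 4⁴ + 2⁴ + 4⁴ + 2⁴ = 544
544 = (2,3,0,4)_6 → 2⁴ + 3⁴ + 0⁴ + 4⁴ = 353
353 = (1,3,4,5)_6 → 1⁴ + 3⁴ + 4⁴ + 5⁴ = 963
963 = (4,2,4,3)_6 → 4⁴ + 2⁴ + 4⁴ + 3⁴ = 609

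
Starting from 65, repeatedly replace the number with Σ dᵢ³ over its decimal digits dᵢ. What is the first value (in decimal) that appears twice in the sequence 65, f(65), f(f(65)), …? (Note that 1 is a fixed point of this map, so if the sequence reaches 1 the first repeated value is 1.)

371

65 → 6³ + 5³ = 341
341 → 3³ + 4³ + 1³ = 92
92 → 9³ + 2³ = 737
737 → 7³ + 3³ + 7³ = 713
713 → 7³ + 1³ + 3³ = 371
371 → 3³ + 7³ + 1³ = 371  — 371 already appeared earlier.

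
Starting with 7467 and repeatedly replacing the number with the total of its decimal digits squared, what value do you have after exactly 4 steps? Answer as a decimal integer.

16

7467 → 7² + 4² + 6² + 7² = 150
150 → 1² + 5² + 0² = 26
26 → 2² + 6² = 40
40 → 4² + 0² = 16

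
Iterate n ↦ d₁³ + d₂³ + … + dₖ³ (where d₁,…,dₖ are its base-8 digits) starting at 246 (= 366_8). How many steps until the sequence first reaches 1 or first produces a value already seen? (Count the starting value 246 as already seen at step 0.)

246 = (3,6,6)_8 → 3³ + 6³ + 6³ = 27 + 216 + 216 = 459
459 = (7,1,3)_8 → 7³ + 1³ + 3³ = 343 + 1 + 27 = 371
371 = (5,6,3)_8 → 5³ + 6³ + 3³ = 125 + 216 + 27 = 368
368 = (5,6,0)_8 → 5³ + 6³ + 0³ = 125 + 216 + 0 = 341
341 = (5,2,5)_8 → 5³ + 2³ + 5³ = 125 + 8 + 125 = 258
258 = (4,0,2)_8 → 4³ + 0³ + 2³ = 64 + 0 + 8 = 72
72 = (1,1,0)_8 → 1³ + 1³ + 0³ = 1 + 1 + 0 = 2
2 = (2)_8 → 2³ = 8
8 = (1,0)_8 → 1³ + 0³ = 1 + 0 = 1  — reached 1.
That took 9 steps.

9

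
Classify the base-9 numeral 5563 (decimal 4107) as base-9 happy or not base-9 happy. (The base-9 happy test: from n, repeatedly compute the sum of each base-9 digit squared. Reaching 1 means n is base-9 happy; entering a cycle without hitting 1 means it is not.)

4107 = (5,5,6,3)_9 → 5² + 5² + 6² + 3² = 25 + 25 + 36 + 9 = 95
95 = (1,1,5)_9 → 1² + 1² + 5² = 1 + 1 + 25 = 27
27 = (3,0)_9 → 3² + 0² = 9 + 0 = 9
9 = (1,0)_9 → 1² + 0² = 1 + 0 = 1  — reached 1.

base-9 happy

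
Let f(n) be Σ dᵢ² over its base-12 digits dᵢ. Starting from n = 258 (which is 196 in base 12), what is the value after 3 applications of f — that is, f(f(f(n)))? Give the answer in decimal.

11

258 = (1,9,6)_12 → 1² + 9² + 6² = 118
118 = (9,10)_12 → 9² + 10² = 181
181 = (1,3,1)_12 → 1² + 3² + 1² = 11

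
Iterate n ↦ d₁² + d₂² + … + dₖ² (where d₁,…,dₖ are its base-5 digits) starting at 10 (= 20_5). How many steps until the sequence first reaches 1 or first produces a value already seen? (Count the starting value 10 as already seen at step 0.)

10 = (2,0)_5 → 2² + 0² = 4
4 = (4)_5 → 4² = 16
16 = (3,1)_5 → 3² + 1² = 10  — 10 repeats.
That took 3 steps.

3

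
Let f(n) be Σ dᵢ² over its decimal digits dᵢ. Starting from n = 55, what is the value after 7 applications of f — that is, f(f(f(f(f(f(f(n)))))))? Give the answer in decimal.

55 → 5² + 5² = 50
50 → 5² + 0² = 25
25 → 2² + 5² = 29
29 → 2² + 9² = 85
85 → 8² + 5² = 89
89 → 8² + 9² = 145
145 → 1² + 4² + 5² = 42

42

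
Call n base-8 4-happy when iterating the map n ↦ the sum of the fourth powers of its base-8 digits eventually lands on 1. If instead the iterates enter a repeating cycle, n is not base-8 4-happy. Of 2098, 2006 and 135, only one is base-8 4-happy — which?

135

2098: 2098 → 1568 → 337 → 642 → 33 → 257 → 257  — repeats 257 (not base-8 4-happy)
2006: 2006 → 3794 → 2514 → 2689 → 642 → 33 → 257 → 257  — repeats 257 (not base-8 4-happy)
135: 135 → 2417 → 2178 → 288 → 512 → 1  — reaches 1 (base-8 4-happy)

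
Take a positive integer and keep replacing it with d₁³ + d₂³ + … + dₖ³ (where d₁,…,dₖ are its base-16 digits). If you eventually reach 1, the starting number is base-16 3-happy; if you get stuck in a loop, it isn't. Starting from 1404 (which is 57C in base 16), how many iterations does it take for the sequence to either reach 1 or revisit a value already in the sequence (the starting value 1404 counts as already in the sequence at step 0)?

1404 = (5,7,12)_16 → 5³ + 7³ + 12³ = 125 + 343 + 1728 = 2196
2196 = (8,9,4)_16 → 8³ + 9³ + 4³ = 512 + 729 + 64 = 1305
1305 = (5,1,9)_16 → 5³ + 1³ + 9³ = 125 + 1 + 729 = 855
855 = (3,5,7)_16 → 3³ + 5³ + 7³ = 27 + 125 + 343 = 495
495 = (1,14,15)_16 → 1³ + 14³ + 15³ = 1 + 2744 + 3375 = 6120
6120 = (1,7,14,8)_16 → 1³ + 7³ + 14³ + 8³ = 1 + 343 + 2744 + 512 = 3600
3600 = (14,1,0)_16 → 14³ + 1³ + 0³ = 2744 + 1 + 0 = 2745
2745 = (10,11,9)_16 → 10³ + 11³ + 9³ = 1000 + 1331 + 729 = 3060
3060 = (11,15,4)_16 → 11³ + 15³ + 4³ = 1331 + 3375 + 64 = 4770
4770 = (1,2,10,2)_16 → 1³ + 2³ + 10³ + 2³ = 1 + 8 + 1000 + 8 = 1017
1017 = (3,15,9)_16 → 3³ + 15³ + 9³ = 27 + 3375 + 729 = 4131
4131 = (1,0,2,3)_16 → 1³ + 0³ + 2³ + 3³ = 1 + 0 + 8 + 27 = 36
36 = (2,4)_16 → 2³ + 4³ = 8 + 64 = 72
72 = (4,8)_16 → 4³ + 8³ = 64 + 512 = 576
576 = (2,4,0)_16 → 2³ + 4³ + 0³ = 8 + 64 + 0 = 72  — 72 repeats.
That took 15 steps.

15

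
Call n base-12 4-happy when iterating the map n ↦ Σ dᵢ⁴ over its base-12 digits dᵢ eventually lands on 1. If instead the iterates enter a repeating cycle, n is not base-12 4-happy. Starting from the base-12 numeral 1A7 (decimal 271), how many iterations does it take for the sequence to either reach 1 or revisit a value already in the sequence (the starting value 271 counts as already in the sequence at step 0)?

14

271 = (1,10,7)_12 → 1⁴ + 10⁴ + 7⁴ = 1 + 10000 + 2401 = 12402
12402 = (7,2,1,6)_12 → 7⁴ + 2⁴ + 1⁴ + 6⁴ = 2401 + 16 + 1 + 1296 = 3714
3714 = (2,1,9,6)_12 → 2⁴ + 1⁴ + 9⁴ + 6⁴ = 16 + 1 + 6561 + 1296 = 7874
7874 = (4,6,8,2)_12 → 4⁴ + 6⁴ + 8⁴ + 2⁴ = 256 + 1296 + 4096 + 16 = 5664
5664 = (3,3,4,0)_12 → 3⁴ + 3⁴ + 4⁴ + 0⁴ = 81 + 81 + 256 + 0 = 418
418 = (2,10,10)_12 → 2⁴ + 10⁴ + 10⁴ = 16 + 10000 + 10000 = 20016
20016 = (11,7,0,0)_12 → 11⁴ + 7⁴ + 0⁴ + 0⁴ = 14641 + 2401 + 0 + 0 = 17042
17042 = (9,10,4,2)_12 → 9⁴ + 10⁴ + 4⁴ + 2⁴ = 6561 + 10000 + 256 + 16 = 16833
16833 = (9,8,10,9)_12 → 9⁴ + 8⁴ + 10⁴ + 9⁴ = 6561 + 4096 + 10000 + 6561 = 27218
27218 = (1,3,9,0,2)_12 → 1⁴ + 3⁴ + 9⁴ + 0⁴ + 2⁴ = 1 + 81 + 6561 + 0 + 16 = 6659
6659 = (3,10,2,11)_12 → 3⁴ + 10⁴ + 2⁴ + 11⁴ = 81 + 10000 + 16 + 14641 = 24738
24738 = (1,2,3,9,6)_12 → 1⁴ + 2⁴ + 3⁴ + 9⁴ + 6⁴ = 1 + 16 + 81 + 6561 + 1296 = 7955
7955 = (4,7,2,11)_12 → 4⁴ + 7⁴ + 2⁴ + 11⁴ = 256 + 2401 + 16 + 14641 = 17314
17314 = (10,0,2,10)_12 → 10⁴ + 0⁴ + 2⁴ + 10⁴ = 10000 + 0 + 16 + 10000 = 20016  — 20016 repeats.
That took 14 steps.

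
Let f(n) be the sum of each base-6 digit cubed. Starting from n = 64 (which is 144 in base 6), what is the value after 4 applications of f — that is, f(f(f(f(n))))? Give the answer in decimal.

1

64 = (1,4,4)_6 → 1³ + 4³ + 4³ = 129
129 = (3,3,3)_6 → 3³ + 3³ + 3³ = 81
81 = (2,1,3)_6 → 2³ + 1³ + 3³ = 36
36 = (1,0,0)_6 → 1³ + 0³ + 0³ = 1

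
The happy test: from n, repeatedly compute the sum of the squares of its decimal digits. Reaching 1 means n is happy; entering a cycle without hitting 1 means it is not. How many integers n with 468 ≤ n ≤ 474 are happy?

1

468: 468 → 116 → 38 → 73 → 58 → 89 → 145 → 42 → 20 → 4 → 16 → 37 → 58  (repeats 58)
469: 469 → 133 → 19 → 82 → 68 → 100 → 1  (reaches 1)
470: 470 → 65 → 61 → 37 → 58 → 89 → 145 → 42 → 20 → 4 → 16 → 37  (repeats 37)
471: 471 → 66 → 72 → 53 → 34 → 25 → 29 → 85 → 89 → 145 → 42 → 20 → 4 → 16 → 37 → 58 → 89  (repeats 89)
472: 472 → 69 → 117 → 51 → 26 → 40 → 16 → 37 → 58 → 89 → 145 → 42 → 20 → 4 → 16  (repeats 16)
473: 473 → 74 → 65 → 61 → 37 → 58 → 89 → 145 → 42 → 20 → 4 → 16 → 37  (repeats 37)
474: 474 → 81 → 65 → 61 → 37 → 58 → 89 → 145 → 42 → 20 → 4 → 16 → 37  (repeats 37)
happy: 469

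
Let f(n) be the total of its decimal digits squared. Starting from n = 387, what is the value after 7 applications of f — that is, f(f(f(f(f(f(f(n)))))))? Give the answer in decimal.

387 → 3² + 8² + 7² = 9 + 64 + 49 = 122
122 → 1² + 2² + 2² = 1 + 4 + 4 = 9
9 → 9² = 81
81 → 8² + 1² = 64 + 1 = 65
65 → 6² + 5² = 36 + 25 = 61
61 → 6² + 1² = 36 + 1 = 37
37 → 3² + 7² = 9 + 49 = 58

58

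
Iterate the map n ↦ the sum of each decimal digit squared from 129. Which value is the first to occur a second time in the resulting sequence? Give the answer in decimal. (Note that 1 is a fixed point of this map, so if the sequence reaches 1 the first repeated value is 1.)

129 → 86
86 → 100
100 → 1  — reached the fixed point 1.
1 → 1, so 1 is the first repeated value.

1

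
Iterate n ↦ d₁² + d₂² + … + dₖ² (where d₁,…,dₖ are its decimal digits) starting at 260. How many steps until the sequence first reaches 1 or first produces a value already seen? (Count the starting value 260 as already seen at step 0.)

260 → 2² + 6² + 0² = 40
40 → 4² + 0² = 16
16 → 1² + 6² = 37
37 → 3² + 7² = 58
58 → 5² + 8² = 89
89 → 8² + 9² = 145
145 → 1² + 4² + 5² = 42
42 → 4² + 2² = 20
20 → 2² + 0² = 4
4 → 4² = 16  — 16 repeats.
That took 10 steps.

10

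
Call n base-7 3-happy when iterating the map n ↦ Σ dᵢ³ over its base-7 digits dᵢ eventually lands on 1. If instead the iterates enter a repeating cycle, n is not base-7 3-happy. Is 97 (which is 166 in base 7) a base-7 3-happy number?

97 = (1,6,6)_7 → 433
433 = (1,1,5,6)_7 → 343
343 = (1,0,0,0)_7 → 1  — reached 1.

base-7 3-happy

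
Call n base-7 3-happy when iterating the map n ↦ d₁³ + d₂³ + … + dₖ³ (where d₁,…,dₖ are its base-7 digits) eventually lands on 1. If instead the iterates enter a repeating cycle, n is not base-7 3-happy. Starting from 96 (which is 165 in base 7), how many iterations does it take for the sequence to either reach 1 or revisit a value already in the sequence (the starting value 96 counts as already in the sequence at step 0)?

96 = (1,6,5)_7 → 1³ + 6³ + 5³ = 1 + 216 + 125 = 342
342 = (6,6,6)_7 → 6³ + 6³ + 6³ = 216 + 216 + 216 = 648
648 = (1,6,1,4)_7 → 1³ + 6³ + 1³ + 4³ = 1 + 216 + 1 + 64 = 282
282 = (5,5,2)_7 → 5³ + 5³ + 2³ = 125 + 125 + 8 = 258
258 = (5,1,6)_7 → 5³ + 1³ + 6³ = 125 + 1 + 216 = 342  — 342 repeats.
That took 5 steps.

5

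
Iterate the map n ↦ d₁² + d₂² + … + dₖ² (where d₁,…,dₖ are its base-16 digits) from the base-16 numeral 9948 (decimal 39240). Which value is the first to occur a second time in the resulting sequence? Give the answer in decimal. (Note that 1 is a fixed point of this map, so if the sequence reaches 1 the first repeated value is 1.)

39240 = (9,9,4,8)_16 → 9² + 9² + 4² + 8² = 81 + 81 + 16 + 64 = 242
242 = (15,2)_16 → 15² + 2² = 225 + 4 = 229
229 = (14,5)_16 → 14² + 5² = 196 + 25 = 221
221 = (13,13)_16 → 13² + 13² = 169 + 169 = 338
338 = (1,5,2)_16 → 1² + 5² + 2² = 1 + 25 + 4 = 30
30 = (1,14)_16 → 1² + 14² = 1 + 196 = 197
197 = (12,5)_16 → 12² + 5² = 144 + 25 = 169
169 = (10,9)_16 → 10² + 9² = 100 + 81 = 181
181 = (11,5)_16 → 11² + 5² = 121 + 25 = 146
146 = (9,2)_16 → 9² + 2² = 81 + 4 = 85
85 = (5,5)_16 → 5² + 5² = 25 + 25 = 50
50 = (3,2)_16 → 3² + 2² = 9 + 4 = 13
13 = (13)_16 → 13² = 169  — 169 already appeared earlier.

169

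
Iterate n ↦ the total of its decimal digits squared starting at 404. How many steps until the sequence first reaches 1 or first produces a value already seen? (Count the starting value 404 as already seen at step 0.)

4

404 → 4² + 0² + 4² = 32
32 → 3² + 2² = 13
13 → 1² + 3² = 10
10 → 1² + 0² = 1  — reached 1.
That took 4 steps.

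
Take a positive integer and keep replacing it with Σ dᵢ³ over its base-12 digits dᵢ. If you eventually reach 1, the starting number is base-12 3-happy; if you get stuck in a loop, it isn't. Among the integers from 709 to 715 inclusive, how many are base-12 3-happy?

709: 709 → 1396 → 1305 → 1458 → 1217 → 762 → 368 → 736 → 190 → 1028 → 856 → 1520 → 1728 → 1  — base-12 3-happy
710: 710 → 1403 → 2572 → 1190 → 547 → 1099 → 1029 → 1073 → 593 → 190 → 1028 → 856 → 1520 → 1728 → 1  — base-12 3-happy
711: 711 → 1422 → 1945 → 219 → 244 → 577 → 65 → 250 → 1513 → 1217 → 762 → 368 → 736 → 190 → 1028 → 856 → 1520 → 1728 → 1  — base-12 3-happy
712: 712 → 1459 → 1344 → 793 → 342 → 288 → 8 → 512 → 755 → 1464 → 1008 → 343 → 415 → 1351 → 1136 → 1855 → 1344  — not base-12 3-happy
713: 713 → 1520 → 1728 → 1  — base-12 3-happy
714: 714 → 1611 → 1366 → 1854 → 1217 → 762 → 368 → 736 → 190 → 1028 → 856 → 1520 → 1728 → 1  — base-12 3-happy
715: 715 → 1738 → 1001 → 1672 → 1738  — not base-12 3-happy
base-12 3-happy: 709, 710, 711, 713, 714

5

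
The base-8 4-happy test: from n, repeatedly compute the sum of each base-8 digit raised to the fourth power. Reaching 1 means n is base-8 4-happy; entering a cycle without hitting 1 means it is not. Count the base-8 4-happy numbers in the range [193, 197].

1

193: 193 → 82 → 33 → 257 → 257  — not base-8 4-happy
194: 194 → 97 → 258 → 272 → 272  — not base-8 4-happy
195: 195 → 162 → 288 → 512 → 1  — base-8 4-happy
196: 196 → 337 → 642 → 33 → 257 → 257  — not base-8 4-happy
197: 197 → 706 → 98 → 273 → 273  — not base-8 4-happy
base-8 4-happy: 195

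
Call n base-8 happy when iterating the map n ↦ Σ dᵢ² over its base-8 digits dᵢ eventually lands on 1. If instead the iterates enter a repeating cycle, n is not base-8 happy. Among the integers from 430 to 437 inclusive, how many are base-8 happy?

430: 430 → 97 → 18 → 8 → 1  — base-8 happy
431: 431 → 110 → 62 → 85 → 30 → 45 → 50 → 40 → 25 → 10 → 5 → 25  — not base-8 happy
432: 432 → 72 → 2 → 4 → 16 → 4  — not base-8 happy
433: 433 → 73 → 3 → 9 → 2 → 4 → 16 → 4  — not base-8 happy
434: 434 → 76 → 18 → 8 → 1  — base-8 happy
435: 435 → 81 → 6 → 36 → 32 → 16 → 4 → 16  — not base-8 happy
436: 436 → 88 → 10 → 5 → 25 → 10  — not base-8 happy
437: 437 → 97 → 18 → 8 → 1  — base-8 happy
base-8 happy: 430, 434, 437

3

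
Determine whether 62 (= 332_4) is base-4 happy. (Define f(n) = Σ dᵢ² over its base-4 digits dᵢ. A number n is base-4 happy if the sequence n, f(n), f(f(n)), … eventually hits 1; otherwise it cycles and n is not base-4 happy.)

62 = (3,3,2)_4 → 22
22 = (1,1,2)_4 → 6
6 = (1,2)_4 → 5
5 = (1,1)_4 → 2
2 = (2)_4 → 4
4 = (1,0)_4 → 1  — reached 1.

base-4 happy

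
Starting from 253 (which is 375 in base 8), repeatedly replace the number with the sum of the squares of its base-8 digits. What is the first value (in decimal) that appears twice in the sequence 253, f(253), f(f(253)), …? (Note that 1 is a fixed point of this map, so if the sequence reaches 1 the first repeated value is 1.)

26

253 = (3,7,5)_8 → 3² + 7² + 5² = 9 + 49 + 25 = 83
83 = (1,2,3)_8 → 1² + 2² + 3² = 1 + 4 + 9 = 14
14 = (1,6)_8 → 1² + 6² = 1 + 36 = 37
37 = (4,5)_8 → 4² + 5² = 16 + 25 = 41
41 = (5,1)_8 → 5² + 1² = 25 + 1 = 26
26 = (3,2)_8 → 3² + 2² = 9 + 4 = 13
13 = (1,5)_8 → 1² + 5² = 1 + 25 = 26  — 26 already appeared earlier.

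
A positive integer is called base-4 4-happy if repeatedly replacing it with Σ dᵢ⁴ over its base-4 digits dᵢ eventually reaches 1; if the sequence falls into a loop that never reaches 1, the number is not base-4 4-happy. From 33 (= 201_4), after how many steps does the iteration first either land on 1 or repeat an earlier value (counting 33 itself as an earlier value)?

4

33 = (2,0,1)_4 → 2⁴ + 0⁴ + 1⁴ = 17
17 = (1,0,1)_4 → 1⁴ + 0⁴ + 1⁴ = 2
2 = (2)_4 → 2⁴ = 16
16 = (1,0,0)_4 → 1⁴ + 0⁴ + 0⁴ = 1  — reached 1.
That took 4 steps.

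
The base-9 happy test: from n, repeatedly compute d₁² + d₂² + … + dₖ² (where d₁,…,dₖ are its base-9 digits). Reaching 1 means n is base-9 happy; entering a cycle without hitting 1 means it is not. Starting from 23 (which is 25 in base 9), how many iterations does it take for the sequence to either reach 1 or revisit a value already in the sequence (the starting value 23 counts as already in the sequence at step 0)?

23 = (2,5)_9 → 29
29 = (3,2)_9 → 13
13 = (1,4)_9 → 17
17 = (1,8)_9 → 65
65 = (7,2)_9 → 53
53 = (5,8)_9 → 89
89 = (1,0,8)_9 → 65  — 65 repeats.
That took 7 steps.

7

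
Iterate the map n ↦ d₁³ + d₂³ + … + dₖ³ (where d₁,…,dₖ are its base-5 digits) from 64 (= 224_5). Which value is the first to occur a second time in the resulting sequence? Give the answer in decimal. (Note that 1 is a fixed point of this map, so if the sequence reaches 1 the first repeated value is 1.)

28

64 = (2,2,4)_5 → 2³ + 2³ + 4³ = 80
80 = (3,1,0)_5 → 3³ + 1³ + 0³ = 28
28 = (1,0,3)_5 → 1³ + 0³ + 3³ = 28  — 28 already appeared earlier.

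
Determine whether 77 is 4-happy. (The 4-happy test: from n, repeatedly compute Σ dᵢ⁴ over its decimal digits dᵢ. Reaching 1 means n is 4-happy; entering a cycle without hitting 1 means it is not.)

not 4-happy

77 → 7⁴ + 7⁴ = 4802
4802 → 4⁴ + 8⁴ + 0⁴ + 2⁴ = 4368
4368 → 4⁴ + 3⁴ + 6⁴ + 8⁴ = 5729
5729 → 5⁴ + 7⁴ + 2⁴ + 9⁴ = 9603
9603 → 9⁴ + 6⁴ + 0⁴ + 3⁴ = 7938
7938 → 7⁴ + 9⁴ + 3⁴ + 8⁴ = 13139
13139 → 1⁴ + 3⁴ + 1⁴ + 3⁴ + 9⁴ = 6725
6725 → 6⁴ + 7⁴ + 2⁴ + 5⁴ = 4338
4338 → 4⁴ + 3⁴ + 3⁴ + 8⁴ = 4514
4514 → 4⁴ + 5⁴ + 1⁴ + 4⁴ = 1138
1138 → 1⁴ + 1⁴ + 3⁴ + 8⁴ = 4179
4179 → 4⁴ + 1⁴ + 7⁴ + 9⁴ = 9219
9219 → 9⁴ + 2⁴ + 1⁴ + 9⁴ = 13139  — 13139 already seen; the sequence cycles without reaching 1.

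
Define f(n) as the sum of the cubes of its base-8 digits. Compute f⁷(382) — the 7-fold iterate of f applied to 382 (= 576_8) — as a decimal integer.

382 = (5,7,6)_8 → 5³ + 7³ + 6³ = 684
684 = (1,2,5,4)_8 → 1³ + 2³ + 5³ + 4³ = 198
198 = (3,0,6)_8 → 3³ + 0³ + 6³ = 243
243 = (3,6,3)_8 → 3³ + 6³ + 3³ = 270
270 = (4,1,6)_8 → 4³ + 1³ + 6³ = 281
281 = (4,3,1)_8 → 4³ + 3³ + 1³ = 92
92 = (1,3,4)_8 → 1³ + 3³ + 4³ = 92

92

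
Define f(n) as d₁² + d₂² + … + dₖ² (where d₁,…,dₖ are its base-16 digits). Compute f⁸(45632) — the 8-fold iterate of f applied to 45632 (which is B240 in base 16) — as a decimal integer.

45632 = (11,2,4,0)_16 → 141
141 = (8,13)_16 → 233
233 = (14,9)_16 → 277
277 = (1,1,5)_16 → 27
27 = (1,11)_16 → 122
122 = (7,10)_16 → 149
149 = (9,5)_16 → 106
106 = (6,10)_16 → 136

136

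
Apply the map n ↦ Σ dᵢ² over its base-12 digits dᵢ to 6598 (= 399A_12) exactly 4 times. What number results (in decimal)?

10

6598 = (3,9,9,10)_12 → 271
271 = (1,10,7)_12 → 150
150 = (1,0,6)_12 → 37
37 = (3,1)_12 → 10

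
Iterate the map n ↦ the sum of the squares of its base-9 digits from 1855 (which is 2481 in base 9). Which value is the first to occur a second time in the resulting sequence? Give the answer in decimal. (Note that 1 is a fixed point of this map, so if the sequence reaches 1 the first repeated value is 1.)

1855 = (2,4,8,1)_9 → 2² + 4² + 8² + 1² = 85
85 = (1,0,4)_9 → 1² + 0² + 4² = 17
17 = (1,8)_9 → 1² + 8² = 65
65 = (7,2)_9 → 7² + 2² = 53
53 = (5,8)_9 → 5² + 8² = 89
89 = (1,0,8)_9 → 1² + 0² + 8² = 65  — 65 already appeared earlier.

65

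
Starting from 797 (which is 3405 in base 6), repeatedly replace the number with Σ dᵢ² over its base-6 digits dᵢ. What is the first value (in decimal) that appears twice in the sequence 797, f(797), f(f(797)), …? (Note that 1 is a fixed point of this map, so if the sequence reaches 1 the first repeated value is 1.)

797 = (3,4,0,5)_6 → 3² + 4² + 0² + 5² = 50
50 = (1,2,2)_6 → 1² + 2² + 2² = 9
9 = (1,3)_6 → 1² + 3² = 10
10 = (1,4)_6 → 1² + 4² = 17
17 = (2,5)_6 → 2² + 5² = 29
29 = (4,5)_6 → 4² + 5² = 41
41 = (1,0,5)_6 → 1² + 0² + 5² = 26
26 = (4,2)_6 → 4² + 2² = 20
20 = (3,2)_6 → 3² + 2² = 13
13 = (2,1)_6 → 2² + 1² = 5
5 = (5)_6 → 5² = 25
25 = (4,1)_6 → 4² + 1² = 17  — 17 already appeared earlier.

17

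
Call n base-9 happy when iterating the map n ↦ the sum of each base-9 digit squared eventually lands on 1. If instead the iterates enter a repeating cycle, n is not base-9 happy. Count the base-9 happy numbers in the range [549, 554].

1

549: 549 → 85 → 17 → 65 → 53 → 89 → 65  (repeats 65)
550: 550 → 86 → 26 → 68 → 74 → 68  (repeats 68)
551: 551 → 89 → 65 → 53 → 89  (repeats 89)
552: 552 → 94 → 18 → 4 → 16 → 50 → 50  (repeats 50)
553: 553 → 101 → 9 → 1  (reaches 1)
554: 554 → 110 → 14 → 26 → 68 → 74 → 68  (repeats 68)
base-9 happy: 553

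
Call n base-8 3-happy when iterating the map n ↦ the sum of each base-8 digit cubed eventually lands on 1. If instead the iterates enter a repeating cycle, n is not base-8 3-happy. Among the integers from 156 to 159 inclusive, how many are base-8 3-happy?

156: 156 → 99 → 92 → 92  (repeats 92)
157: 157 → 160 → 72 → 2 → 8 → 1  (reaches 1)
158: 158 → 251 → 397 → 342 → 349 → 277 → 197 → 152 → 35 → 91 → 55 → 559 → 469 → 476 → 434 → 440 → 559  (repeats 559)
159: 159 → 378 → 476 → 434 → 440 → 559 → 469 → 476  (repeats 476)
base-8 3-happy: 157

1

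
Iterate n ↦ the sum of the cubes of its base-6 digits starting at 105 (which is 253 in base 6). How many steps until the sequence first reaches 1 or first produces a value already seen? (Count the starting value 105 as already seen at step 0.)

105 = (2,5,3)_6 → 2³ + 5³ + 3³ = 8 + 125 + 27 = 160
160 = (4,2,4)_6 → 4³ + 2³ + 4³ = 64 + 8 + 64 = 136
136 = (3,4,4)_6 → 3³ + 4³ + 4³ = 27 + 64 + 64 = 155
155 = (4,1,5)_6 → 4³ + 1³ + 5³ = 64 + 1 + 125 = 190
190 = (5,1,4)_6 → 5³ + 1³ + 4³ = 125 + 1 + 64 = 190  — 190 repeats.
That took 5 steps.

5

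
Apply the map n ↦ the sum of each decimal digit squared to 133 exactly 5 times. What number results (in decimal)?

1

133 → 1² + 3² + 3² = 19
19 → 1² + 9² = 82
82 → 8² + 2² = 68
68 → 6² + 8² = 100
100 → 1² + 0² + 0² = 1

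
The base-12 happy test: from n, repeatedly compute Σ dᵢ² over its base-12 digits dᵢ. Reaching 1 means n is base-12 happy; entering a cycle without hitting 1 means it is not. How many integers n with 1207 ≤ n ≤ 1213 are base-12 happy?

1207: 1207 → 129 → 181 → 11 → 121 → 101 → 89 → 74 → 40 → 25 → 5 → 25  — not base-12 happy
1208: 1208 → 144 → 1  — base-12 happy
1209: 1209 → 161 → 27 → 13 → 2 → 4 → 16 → 17 → 26 → 8 → 64 → 41 → 34 → 104 → 128 → 164 → 66 → 61 → 26  — not base-12 happy
1210: 1210 → 180 → 10 → 100 → 80 → 100  — not base-12 happy
1211: 1211 → 201 → 98 → 68 → 89 → 74 → 40 → 25 → 5 → 25  — not base-12 happy
1212: 1212 → 89 → 74 → 40 → 25 → 5 → 25  — not base-12 happy
1213: 1213 → 90 → 85 → 50 → 20 → 65 → 50  — not base-12 happy
base-12 happy: 1208

1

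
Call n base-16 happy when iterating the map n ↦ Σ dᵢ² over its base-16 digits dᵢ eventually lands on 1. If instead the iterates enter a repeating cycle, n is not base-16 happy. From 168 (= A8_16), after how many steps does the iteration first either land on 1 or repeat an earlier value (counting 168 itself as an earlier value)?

8

168 = (10,8)_16 → 10² + 8² = 164
164 = (10,4)_16 → 10² + 4² = 116
116 = (7,4)_16 → 7² + 4² = 65
65 = (4,1)_16 → 4² + 1² = 17
17 = (1,1)_16 → 1² + 1² = 2
2 = (2)_16 → 2² = 4
4 = (4)_16 → 4² = 16
16 = (1,0)_16 → 1² + 0² = 1  — reached 1.
That took 8 steps.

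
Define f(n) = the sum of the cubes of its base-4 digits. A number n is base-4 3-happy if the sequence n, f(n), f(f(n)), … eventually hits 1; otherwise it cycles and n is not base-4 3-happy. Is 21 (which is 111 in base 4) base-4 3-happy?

not base-4 3-happy

21 = (1,1,1)_4 → 1³ + 1³ + 1³ = 1 + 1 + 1 = 3
3 = (3)_4 → 3³ = 27
27 = (1,2,3)_4 → 1³ + 2³ + 3³ = 1 + 8 + 27 = 36
36 = (2,1,0)_4 → 2³ + 1³ + 0³ = 8 + 1 + 0 = 9
9 = (2,1)_4 → 2³ + 1³ = 8 + 1 = 9  — 9 already seen; the sequence cycles without reaching 1.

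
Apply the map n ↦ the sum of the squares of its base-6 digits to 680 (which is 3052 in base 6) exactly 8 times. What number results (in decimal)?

20

680 = (3,0,5,2)_6 → 3² + 0² + 5² + 2² = 9 + 0 + 25 + 4 = 38
38 = (1,0,2)_6 → 1² + 0² + 2² = 1 + 0 + 4 = 5
5 = (5)_6 → 5² = 25
25 = (4,1)_6 → 4² + 1² = 16 + 1 = 17
17 = (2,5)_6 → 2² + 5² = 4 + 25 = 29
29 = (4,5)_6 → 4² + 5² = 16 + 25 = 41
41 = (1,0,5)_6 → 1² + 0² + 5² = 1 + 0 + 25 = 26
26 = (4,2)_6 → 4² + 2² = 16 + 4 = 20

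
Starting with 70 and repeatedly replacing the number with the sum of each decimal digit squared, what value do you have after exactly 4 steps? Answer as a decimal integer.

70 → 7² + 0² = 49
49 → 4² + 9² = 97
97 → 9² + 7² = 130
130 → 1² + 3² + 0² = 10

10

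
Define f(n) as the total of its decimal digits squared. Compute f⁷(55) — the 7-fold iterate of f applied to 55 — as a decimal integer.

55 → 5² + 5² = 25 + 25 = 50
50 → 5² + 0² = 25 + 0 = 25
25 → 2² + 5² = 4 + 25 = 29
29 → 2² + 9² = 4 + 81 = 85
85 → 8² + 5² = 64 + 25 = 89
89 → 8² + 9² = 64 + 81 = 145
145 → 1² + 4² + 5² = 1 + 16 + 25 = 42

42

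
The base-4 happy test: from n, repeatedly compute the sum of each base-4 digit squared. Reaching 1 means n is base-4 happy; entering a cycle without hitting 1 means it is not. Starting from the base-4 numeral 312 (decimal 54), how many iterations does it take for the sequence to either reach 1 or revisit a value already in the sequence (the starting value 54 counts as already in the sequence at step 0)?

6

54 = (3,1,2)_4 → 14
14 = (3,2)_4 → 13
13 = (3,1)_4 → 10
10 = (2,2)_4 → 8
8 = (2,0)_4 → 4
4 = (1,0)_4 → 1  — reached 1.
That took 6 steps.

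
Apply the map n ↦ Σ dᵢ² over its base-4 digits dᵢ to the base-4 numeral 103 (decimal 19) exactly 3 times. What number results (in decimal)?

19 = (1,0,3)_4 → 1² + 0² + 3² = 1 + 0 + 9 = 10
10 = (2,2)_4 → 2² + 2² = 4 + 4 = 8
8 = (2,0)_4 → 2² + 0² = 4 + 0 = 4

4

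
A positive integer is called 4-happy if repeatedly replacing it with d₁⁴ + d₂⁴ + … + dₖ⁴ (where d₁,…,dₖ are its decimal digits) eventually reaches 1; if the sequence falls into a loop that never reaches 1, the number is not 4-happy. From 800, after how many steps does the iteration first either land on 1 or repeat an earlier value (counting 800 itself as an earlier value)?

10

800 → 4096
4096 → 8113
8113 → 4179
4179 → 9219
9219 → 13139
13139 → 6725
6725 → 4338
4338 → 4514
4514 → 1138
1138 → 4179  — 4179 repeats.
That took 10 steps.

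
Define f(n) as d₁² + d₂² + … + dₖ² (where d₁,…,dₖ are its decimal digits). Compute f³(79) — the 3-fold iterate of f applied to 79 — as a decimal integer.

79 → 7² + 9² = 130
130 → 1² + 3² + 0² = 10
10 → 1² + 0² = 1

1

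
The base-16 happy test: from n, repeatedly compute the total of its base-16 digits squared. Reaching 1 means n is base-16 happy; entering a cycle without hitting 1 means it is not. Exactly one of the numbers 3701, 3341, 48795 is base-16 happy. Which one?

3701: 3701 → 270 → 197 → 169 → 181 → 146 → 85 → 50 → 13 → 169  — repeats 169 (not base-16 happy)
3341: 3341 → 338 → 30 → 197 → 169 → 181 → 146 → 85 → 50 → 13 → 169  — repeats 169 (not base-16 happy)
48795: 48795 → 519 → 53 → 34 → 8 → 64 → 16 → 1  — reaches 1 (base-16 happy)

48795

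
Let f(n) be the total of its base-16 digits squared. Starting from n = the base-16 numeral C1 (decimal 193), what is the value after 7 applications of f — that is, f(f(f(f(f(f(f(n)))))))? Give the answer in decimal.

169

193 = (12,1)_16 → 145
145 = (9,1)_16 → 82
82 = (5,2)_16 → 29
29 = (1,13)_16 → 170
170 = (10,10)_16 → 200
200 = (12,8)_16 → 208
208 = (13,0)_16 → 169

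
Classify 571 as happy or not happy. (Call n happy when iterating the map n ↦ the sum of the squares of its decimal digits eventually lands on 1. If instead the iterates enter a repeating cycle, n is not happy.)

571 → 75
75 → 74
74 → 65
65 → 61
61 → 37
37 → 58
58 → 89
89 → 145
145 → 42
42 → 20
20 → 4
4 → 16
16 → 37  — 37 already seen; the sequence cycles without reaching 1.

not happy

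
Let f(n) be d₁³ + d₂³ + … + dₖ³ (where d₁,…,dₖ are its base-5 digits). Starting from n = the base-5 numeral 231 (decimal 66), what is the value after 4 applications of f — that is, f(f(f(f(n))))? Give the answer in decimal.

28

66 = (2,3,1)_5 → 2³ + 3³ + 1³ = 8 + 27 + 1 = 36
36 = (1,2,1)_5 → 1³ + 2³ + 1³ = 1 + 8 + 1 = 10
10 = (2,0)_5 → 2³ + 0³ = 8 + 0 = 8
8 = (1,3)_5 → 1³ + 3³ = 1 + 27 = 28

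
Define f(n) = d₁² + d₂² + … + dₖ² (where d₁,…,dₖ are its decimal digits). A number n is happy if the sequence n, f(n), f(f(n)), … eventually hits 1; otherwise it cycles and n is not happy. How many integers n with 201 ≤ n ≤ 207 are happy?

201: 201 → 5 → 25 → 29 → 85 → 89 → 145 → 42 → 20 → 4 → 16 → 37 → 58 → 89  (repeats 89)
202: 202 → 8 → 64 → 52 → 29 → 85 → 89 → 145 → 42 → 20 → 4 → 16 → 37 → 58 → 89  (repeats 89)
203: 203 → 13 → 10 → 1  (reaches 1)
204: 204 → 20 → 4 → 16 → 37 → 58 → 89 → 145 → 42 → 20  (repeats 20)
205: 205 → 29 → 85 → 89 → 145 → 42 → 20 → 4 → 16 → 37 → 58 → 89  (repeats 89)
206: 206 → 40 → 16 → 37 → 58 → 89 → 145 → 42 → 20 → 4 → 16  (repeats 16)
207: 207 → 53 → 34 → 25 → 29 → 85 → 89 → 145 → 42 → 20 → 4 → 16 → 37 → 58 → 89  (repeats 89)
happy: 203

1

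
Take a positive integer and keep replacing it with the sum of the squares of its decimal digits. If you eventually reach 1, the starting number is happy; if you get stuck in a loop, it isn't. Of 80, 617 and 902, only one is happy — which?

617

80: 80 → 64 → 52 → 29 → 85 → 89 → 145 → 42 → 20 → 4 → 16 → 37 → 58 → 89  — repeats 89 (not happy)
617: 617 → 86 → 100 → 1  — reaches 1 (happy)
902: 902 → 85 → 89 → 145 → 42 → 20 → 4 → 16 → 37 → 58 → 89  — repeats 89 (not happy)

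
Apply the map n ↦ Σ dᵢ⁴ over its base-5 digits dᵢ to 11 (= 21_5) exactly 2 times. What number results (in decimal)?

11 = (2,1)_5 → 2⁴ + 1⁴ = 17
17 = (3,2)_5 → 3⁴ + 2⁴ = 97

97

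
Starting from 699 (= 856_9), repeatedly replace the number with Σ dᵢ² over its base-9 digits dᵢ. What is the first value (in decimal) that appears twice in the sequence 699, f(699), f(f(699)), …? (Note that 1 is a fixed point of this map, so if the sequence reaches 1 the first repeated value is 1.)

1

699 = (8,5,6)_9 → 125
125 = (1,4,8)_9 → 81
81 = (1,0,0)_9 → 1  — reached the fixed point 1.
1 → 1, so 1 is the first repeated value.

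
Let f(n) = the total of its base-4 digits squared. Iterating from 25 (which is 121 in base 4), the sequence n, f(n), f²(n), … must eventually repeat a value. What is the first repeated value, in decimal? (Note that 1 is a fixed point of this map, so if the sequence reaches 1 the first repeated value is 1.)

25 = (1,2,1)_4 → 1² + 2² + 1² = 1 + 4 + 1 = 6
6 = (1,2)_4 → 1² + 2² = 1 + 4 = 5
5 = (1,1)_4 → 1² + 1² = 1 + 1 = 2
2 = (2)_4 → 2² = 4
4 = (1,0)_4 → 1² + 0² = 1 + 0 = 1  — reached the fixed point 1.
1 → 1, so 1 is the first repeated value.

1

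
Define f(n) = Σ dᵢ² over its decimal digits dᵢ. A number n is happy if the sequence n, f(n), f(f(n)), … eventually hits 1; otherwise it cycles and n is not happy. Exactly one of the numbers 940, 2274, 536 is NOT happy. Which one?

2274

940: 940 → 97 → 130 → 10 → 1  — reaches 1 (happy)
2274: 2274 → 73 → 58 → 89 → 145 → 42 → 20 → 4 → 16 → 37 → 58  — repeats 58 (not happy)
536: 536 → 70 → 49 → 97 → 130 → 10 → 1  — reaches 1 (happy)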